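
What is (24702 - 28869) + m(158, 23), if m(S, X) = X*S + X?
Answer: -510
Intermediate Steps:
m(S, X) = X + S*X (m(S, X) = S*X + X = X + S*X)
(24702 - 28869) + m(158, 23) = (24702 - 28869) + 23*(1 + 158) = -4167 + 23*159 = -4167 + 3657 = -510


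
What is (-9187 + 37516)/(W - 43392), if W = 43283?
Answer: -28329/109 ≈ -259.90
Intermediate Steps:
(-9187 + 37516)/(W - 43392) = (-9187 + 37516)/(43283 - 43392) = 28329/(-109) = 28329*(-1/109) = -28329/109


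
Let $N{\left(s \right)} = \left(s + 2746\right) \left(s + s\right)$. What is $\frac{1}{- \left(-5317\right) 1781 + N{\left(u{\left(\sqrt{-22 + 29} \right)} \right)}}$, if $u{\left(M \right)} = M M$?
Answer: $\frac{1}{9508119} \approx 1.0517 \cdot 10^{-7}$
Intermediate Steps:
$u{\left(M \right)} = M^{2}$
$N{\left(s \right)} = 2 s \left(2746 + s\right)$ ($N{\left(s \right)} = \left(2746 + s\right) 2 s = 2 s \left(2746 + s\right)$)
$\frac{1}{- \left(-5317\right) 1781 + N{\left(u{\left(\sqrt{-22 + 29} \right)} \right)}} = \frac{1}{- \left(-5317\right) 1781 + 2 \left(\sqrt{-22 + 29}\right)^{2} \left(2746 + \left(\sqrt{-22 + 29}\right)^{2}\right)} = \frac{1}{\left(-1\right) \left(-9469577\right) + 2 \left(\sqrt{7}\right)^{2} \left(2746 + \left(\sqrt{7}\right)^{2}\right)} = \frac{1}{9469577 + 2 \cdot 7 \left(2746 + 7\right)} = \frac{1}{9469577 + 2 \cdot 7 \cdot 2753} = \frac{1}{9469577 + 38542} = \frac{1}{9508119}$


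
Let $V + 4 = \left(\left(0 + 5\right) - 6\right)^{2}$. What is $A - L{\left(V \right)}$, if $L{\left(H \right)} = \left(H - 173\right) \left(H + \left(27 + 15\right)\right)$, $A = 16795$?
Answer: $23659$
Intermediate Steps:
$V = -3$ ($V = -4 + \left(\left(0 + 5\right) - 6\right)^{2} = -4 + \left(5 - 6\right)^{2} = -4 + \left(-1\right)^{2} = -4 + 1 = -3$)
$L{\left(H \right)} = \left(-173 + H\right) \left(42 + H\right)$ ($L{\left(H \right)} = \left(-173 + H\right) \left(H + 42\right) = \left(-173 + H\right) \left(42 + H\right)$)
$A - L{\left(V \right)} = 16795 - \left(-7266 + \left(-3\right)^{2} - -393\right) = 16795 - \left(-7266 + 9 + 393\right) = 16795 - -6864 = 16795 + 6864 = 23659$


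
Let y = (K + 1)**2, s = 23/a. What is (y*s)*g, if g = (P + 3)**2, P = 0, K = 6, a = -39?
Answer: -3381/13 ≈ -260.08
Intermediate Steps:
g = 9 (g = (0 + 3)**2 = 3**2 = 9)
s = -23/39 (s = 23/(-39) = 23*(-1/39) = -23/39 ≈ -0.58974)
y = 49 (y = (6 + 1)**2 = 7**2 = 49)
(y*s)*g = (49*(-23/39))*9 = -1127/39*9 = -3381/13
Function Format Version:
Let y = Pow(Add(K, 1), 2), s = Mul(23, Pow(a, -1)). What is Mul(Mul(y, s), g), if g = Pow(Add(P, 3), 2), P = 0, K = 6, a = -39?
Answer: Rational(-3381, 13) ≈ -260.08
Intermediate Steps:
g = 9 (g = Pow(Add(0, 3), 2) = Pow(3, 2) = 9)
s = Rational(-23, 39) (s = Mul(23, Pow(-39, -1)) = Mul(23, Rational(-1, 39)) = Rational(-23, 39) ≈ -0.58974)
y = 49 (y = Pow(Add(6, 1), 2) = Pow(7, 2) = 49)
Mul(Mul(y, s), g) = Mul(Mul(49, Rational(-23, 39)), 9) = Mul(Rational(-1127, 39), 9) = Rational(-3381, 13)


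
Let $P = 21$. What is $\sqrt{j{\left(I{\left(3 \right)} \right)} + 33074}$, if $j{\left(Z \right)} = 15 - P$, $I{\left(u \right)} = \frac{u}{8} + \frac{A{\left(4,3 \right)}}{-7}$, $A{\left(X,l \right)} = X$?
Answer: $2 \sqrt{8267} \approx 181.85$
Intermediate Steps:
$I{\left(u \right)} = - \frac{4}{7} + \frac{u}{8}$ ($I{\left(u \right)} = \frac{u}{8} + \frac{4}{-7} = u \frac{1}{8} + 4 \left(- \frac{1}{7}\right) = \frac{u}{8} - \frac{4}{7} = - \frac{4}{7} + \frac{u}{8}$)
$j{\left(Z \right)} = -6$ ($j{\left(Z \right)} = 15 - 21 = -6$)
$\sqrt{j{\left(I{\left(3 \right)} \right)} + 33074} = \sqrt{-6 + 33074} = \sqrt{33068} = 2 \sqrt{8267}$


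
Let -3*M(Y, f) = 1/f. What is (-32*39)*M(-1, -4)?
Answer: -104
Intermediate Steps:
M(Y, f) = -1/(3*f)
(-32*39)*M(-1, -4) = (-32*39)*(-⅓/(-4)) = -(-416)*(-1)/4 = -1248*1/12 = -104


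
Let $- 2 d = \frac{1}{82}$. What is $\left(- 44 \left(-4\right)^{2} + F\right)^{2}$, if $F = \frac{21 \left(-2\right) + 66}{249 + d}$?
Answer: $\frac{826212017161216}{1667497225} \approx 4.9548 \cdot 10^{5}$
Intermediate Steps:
$d = - \frac{1}{164}$ ($d = - \frac{1}{2 \cdot 82} = \left(- \frac{1}{2}\right) \frac{1}{82} = - \frac{1}{164} \approx -0.0060976$)
$F = \frac{3936}{40835}$ ($F = \frac{21 \left(-2\right) + 66}{249 - \frac{1}{164}} = \frac{-42 + 66}{\frac{40835}{164}} = 24 \cdot \frac{164}{40835} = \frac{3936}{40835} \approx 0.096388$)
$\left(- 44 \left(-4\right)^{2} + F\right)^{2} = \left(- 44 \left(-4\right)^{2} + \frac{3936}{40835}\right)^{2} = \left(\left(-44\right) 16 + \frac{3936}{40835}\right)^{2} = \left(-704 + \frac{3936}{40835}\right)^{2} = \left(- \frac{28743904}{40835}\right)^{2} = \frac{826212017161216}{1667497225}$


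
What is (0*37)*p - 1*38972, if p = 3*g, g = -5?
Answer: -38972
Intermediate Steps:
p = -15 (p = 3*(-5) = -15)
(0*37)*p - 1*38972 = (0*37)*(-15) - 1*38972 = 0*(-15) - 38972 = 0 - 38972 = -38972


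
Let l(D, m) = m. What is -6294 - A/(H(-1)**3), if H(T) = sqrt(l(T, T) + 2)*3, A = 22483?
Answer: -192421/27 ≈ -7126.7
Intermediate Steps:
H(T) = 3*sqrt(2 + T) (H(T) = sqrt(T + 2)*3 = sqrt(2 + T)*3 = 3*sqrt(2 + T))
-6294 - A/(H(-1)**3) = -6294 - 22483/((3*sqrt(2 - 1))**3) = -6294 - 22483/((3*sqrt(1))**3) = -6294 - 22483/((3*1)**3) = -6294 - 22483/(3**3) = -6294 - 22483/27 = -192421/27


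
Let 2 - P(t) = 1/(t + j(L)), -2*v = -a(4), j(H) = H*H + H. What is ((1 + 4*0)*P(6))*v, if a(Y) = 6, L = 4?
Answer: 153/26 ≈ 5.8846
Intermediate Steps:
j(H) = H + H² (j(H) = H² + H = H + H²)
v = 3 (v = -(-1)*6/2 = -½*(-6) = 3)
P(t) = 2 - 1/(20 + t) (P(t) = 2 - 1/(t + 4*(1 + 4)) = 2 - 1/(t + 4*5) = 2 - 1/(t + 20) = 2 - 1/(20 + t))
((1 + 4*0)*P(6))*v = ((1 + 4*0)*((39 + 2*6)/(20 + 6)))*3 = ((1 + 0)*((39 + 12)/26))*3 = (1*((1/26)*51))*3 = (1*(51/26))*3 = (51/26)*3 = 153/26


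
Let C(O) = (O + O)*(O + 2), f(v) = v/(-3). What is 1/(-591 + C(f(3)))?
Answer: -1/593 ≈ -0.0016863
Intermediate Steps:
f(v) = -v/3 (f(v) = v*(-⅓) = -v/3)
C(O) = 2*O*(2 + O) (C(O) = (2*O)*(2 + O) = 2*O*(2 + O))
1/(-591 + C(f(3))) = 1/(-591 + 2*(-⅓*3)*(2 - ⅓*3)) = 1/(-591 + 2*(-1)*(2 - 1)) = 1/(-591 + 2*(-1)*1) = 1/(-591 - 2) = 1/(-593) = -1/593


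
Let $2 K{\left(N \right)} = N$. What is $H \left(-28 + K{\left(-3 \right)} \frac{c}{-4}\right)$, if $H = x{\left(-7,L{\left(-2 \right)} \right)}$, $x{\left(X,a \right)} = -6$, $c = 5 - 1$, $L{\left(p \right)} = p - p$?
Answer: $159$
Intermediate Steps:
$L{\left(p \right)} = 0$
$K{\left(N \right)} = \frac{N}{2}$
$c = 4$ ($c = 5 - 1 = 4$)
$H = -6$
$H \left(-28 + K{\left(-3 \right)} \frac{c}{-4}\right) = - 6 \left(-28 + \frac{1}{2} \left(-3\right) \frac{4}{-4}\right) = - 6 \left(-28 - \frac{3 \cdot 4 \left(- \frac{1}{4}\right)}{2}\right) = - 6 \left(-28 - - \frac{3}{2}\right) = - 6 \left(-28 + \frac{3}{2}\right) = \left(-6\right) \left(- \frac{53}{2}\right) = 159$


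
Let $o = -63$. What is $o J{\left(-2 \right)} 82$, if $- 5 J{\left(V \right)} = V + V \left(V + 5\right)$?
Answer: $- \frac{41328}{5} \approx -8265.6$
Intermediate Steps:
$J{\left(V \right)} = - \frac{V}{5} - \frac{V \left(5 + V\right)}{5}$ ($J{\left(V \right)} = - \frac{V + V \left(V + 5\right)}{5} = - \frac{V + V \left(5 + V\right)}{5} = - \frac{V}{5} - \frac{V \left(5 + V\right)}{5}$)
$o J{\left(-2 \right)} 82 = - 63 \left(\left(- \frac{1}{5}\right) \left(-2\right) \left(6 - 2\right)\right) 82 = - 63 \left(\left(- \frac{1}{5}\right) \left(-2\right) 4\right) 82 = \left(-63\right) \frac{8}{5} \cdot 82 = \left(- \frac{504}{5}\right) 82 = - \frac{41328}{5}$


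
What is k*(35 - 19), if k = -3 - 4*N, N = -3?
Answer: 144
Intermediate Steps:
k = 9 (k = -3 - 4*(-3) = -3 + 12 = 9)
k*(35 - 19) = 9*(35 - 19) = 9*16 = 144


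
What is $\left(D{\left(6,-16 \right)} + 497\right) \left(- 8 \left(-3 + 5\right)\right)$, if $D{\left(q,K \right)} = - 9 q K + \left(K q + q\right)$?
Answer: $-20336$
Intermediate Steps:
$D{\left(q,K \right)} = q - 8 K q$ ($D{\left(q,K \right)} = - 9 K q + \left(q + K q\right) = q - 8 K q$)
$\left(D{\left(6,-16 \right)} + 497\right) \left(- 8 \left(-3 + 5\right)\right) = \left(6 \left(1 - -128\right) + 497\right) \left(- 8 \left(-3 + 5\right)\right) = \left(6 \left(1 + 128\right) + 497\right) \left(\left(-8\right) 2\right) = \left(6 \cdot 129 + 497\right) \left(-16\right) = \left(774 + 497\right) \left(-16\right) = 1271 \left(-16\right) = -20336$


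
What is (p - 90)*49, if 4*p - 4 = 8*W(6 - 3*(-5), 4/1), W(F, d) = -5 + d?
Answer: -4459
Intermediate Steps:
p = -1 (p = 1 + (8*(-5 + 4/1))/4 = 1 + (8*(-5 + 4*1))/4 = 1 + (8*(-5 + 4))/4 = 1 + (8*(-1))/4 = 1 + (¼)*(-8) = 1 - 2 = -1)
(p - 90)*49 = (-1 - 90)*49 = -91*49 = -4459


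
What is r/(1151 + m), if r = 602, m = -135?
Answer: 301/508 ≈ 0.59252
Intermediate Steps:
r/(1151 + m) = 602/(1151 - 135) = 602/1016 = (1/1016)*602 = 301/508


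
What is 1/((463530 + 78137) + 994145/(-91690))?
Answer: 18338/9932890617 ≈ 1.8462e-6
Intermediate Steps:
1/((463530 + 78137) + 994145/(-91690)) = 1/(541667 + 994145*(-1/91690)) = 1/(541667 - 198829/18338) = 1/(9932890617/18338) = 18338/9932890617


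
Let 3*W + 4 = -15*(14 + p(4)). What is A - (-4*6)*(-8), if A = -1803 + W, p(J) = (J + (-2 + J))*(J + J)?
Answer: -6919/3 ≈ -2306.3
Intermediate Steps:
p(J) = 2*J*(-2 + 2*J) (p(J) = (-2 + 2*J)*(2*J) = 2*J*(-2 + 2*J))
W = -934/3 (W = -4/3 + (-15*(14 + 4*4*(-1 + 4)))/3 = -4/3 + (-15*(14 + 4*4*3))/3 = -4/3 + (-15*(14 + 48))/3 = -4/3 + (-15*62)/3 = -4/3 + (⅓)*(-930) = -4/3 - 310 = -934/3 ≈ -311.33)
A = -6343/3 (A = -1803 - 934/3 = -6343/3 ≈ -2114.3)
A - (-4*6)*(-8) = -6343/3 - (-4*6)*(-8) = -6343/3 - (-24)*(-8) = -6343/3 - 1*192 = -6343/3 - 192 = -6919/3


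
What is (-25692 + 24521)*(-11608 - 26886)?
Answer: 45076474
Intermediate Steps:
(-25692 + 24521)*(-11608 - 26886) = -1171*(-38494) = 45076474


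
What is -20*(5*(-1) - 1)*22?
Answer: 2640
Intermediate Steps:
-20*(5*(-1) - 1)*22 = -20*(-5 - 1)*22 = -20*(-6)*22 = 120*22 = 2640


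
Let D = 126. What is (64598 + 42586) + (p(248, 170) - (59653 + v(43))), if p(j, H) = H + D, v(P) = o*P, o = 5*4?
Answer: 46967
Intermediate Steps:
o = 20
v(P) = 20*P
p(j, H) = 126 + H (p(j, H) = H + 126 = 126 + H)
(64598 + 42586) + (p(248, 170) - (59653 + v(43))) = (64598 + 42586) + ((126 + 170) - (59653 + 20*43)) = 107184 + (296 - (59653 + 860)) = 107184 + (296 - 1*60513) = 107184 + (296 - 60513) = 107184 - 60217 = 46967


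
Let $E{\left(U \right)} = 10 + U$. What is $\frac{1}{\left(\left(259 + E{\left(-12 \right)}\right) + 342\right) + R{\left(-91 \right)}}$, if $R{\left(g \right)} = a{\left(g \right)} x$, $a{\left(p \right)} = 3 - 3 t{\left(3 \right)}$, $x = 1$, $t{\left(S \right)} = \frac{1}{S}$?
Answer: $\frac{1}{601} \approx 0.0016639$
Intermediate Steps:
$a{\left(p \right)} = 2$ ($a{\left(p \right)} = 3 - \frac{3}{3} = 3 - 1 = 2$)
$R{\left(g \right)} = 2$ ($R{\left(g \right)} = 2 \cdot 1 = 2$)
$\frac{1}{\left(\left(259 + E{\left(-12 \right)}\right) + 342\right) + R{\left(-91 \right)}} = \frac{1}{\left(\left(259 + \left(10 - 12\right)\right) + 342\right) + 2} = \frac{1}{\left(\left(259 - 2\right) + 342\right) + 2} = \frac{1}{\left(257 + 342\right) + 2} = \frac{1}{599 + 2} = \frac{1}{601}$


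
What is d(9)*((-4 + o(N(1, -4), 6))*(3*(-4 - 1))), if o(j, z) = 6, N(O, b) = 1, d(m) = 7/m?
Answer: -70/3 ≈ -23.333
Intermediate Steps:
d(9)*((-4 + o(N(1, -4), 6))*(3*(-4 - 1))) = (7/9)*((-4 + 6)*(3*(-4 - 1))) = (7*(⅑))*(2*(3*(-5))) = 7*(2*(-15))/9 = (7/9)*(-30) = -70/3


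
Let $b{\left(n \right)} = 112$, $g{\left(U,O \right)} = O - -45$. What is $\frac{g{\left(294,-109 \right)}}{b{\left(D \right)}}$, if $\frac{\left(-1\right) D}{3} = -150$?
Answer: $- \frac{4}{7} \approx -0.57143$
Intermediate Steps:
$D = 450$ ($D = \left(-3\right) \left(-150\right) = 450$)
$g{\left(U,O \right)} = 45 + O$ ($g{\left(U,O \right)} = O + 45 = 45 + O$)
$\frac{g{\left(294,-109 \right)}}{b{\left(D \right)}} = \frac{45 - 109}{112} = \left(-64\right) \frac{1}{112} = - \frac{4}{7}$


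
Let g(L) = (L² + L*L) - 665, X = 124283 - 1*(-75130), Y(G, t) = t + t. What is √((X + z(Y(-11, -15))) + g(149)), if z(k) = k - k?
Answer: 5*√9726 ≈ 493.10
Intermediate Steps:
Y(G, t) = 2*t
X = 199413 (X = 124283 + 75130 = 199413)
z(k) = 0
g(L) = -665 + 2*L² (g(L) = (L² + L²) - 665 = 2*L² - 665 = -665 + 2*L²)
√((X + z(Y(-11, -15))) + g(149)) = √((199413 + 0) + (-665 + 2*149²)) = √(199413 + (-665 + 2*22201)) = √(199413 + (-665 + 44402)) = √(199413 + 43737) = √243150 = 5*√9726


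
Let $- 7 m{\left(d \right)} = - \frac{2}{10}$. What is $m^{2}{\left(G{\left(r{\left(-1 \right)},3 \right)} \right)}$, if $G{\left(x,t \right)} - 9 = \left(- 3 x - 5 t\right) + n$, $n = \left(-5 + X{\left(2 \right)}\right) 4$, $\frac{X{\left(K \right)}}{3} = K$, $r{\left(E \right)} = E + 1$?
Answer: $\frac{1}{1225} \approx 0.00081633$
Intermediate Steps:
$r{\left(E \right)} = 1 + E$
$X{\left(K \right)} = 3 K$
$n = 4$ ($n = \left(-5 + 3 \cdot 2\right) 4 = \left(-5 + 6\right) 4 = 1 \cdot 4 = 4$)
$G{\left(x,t \right)} = 13 - 5 t - 3 x$ ($G{\left(x,t \right)} = 9 - \left(-4 + 3 x + 5 t\right) = 13 - 5 t - 3 x$)
$m{\left(d \right)} = \frac{1}{35}$ ($m{\left(d \right)} = - \frac{\left(-2\right) \frac{1}{10}}{7} = \left(- \frac{1}{7}\right) \left(- \frac{1}{5}\right) = \frac{1}{35}$)
$m^{2}{\left(G{\left(r{\left(-1 \right)},3 \right)} \right)} = \left(\frac{1}{35}\right)^{2} = \frac{1}{1225}$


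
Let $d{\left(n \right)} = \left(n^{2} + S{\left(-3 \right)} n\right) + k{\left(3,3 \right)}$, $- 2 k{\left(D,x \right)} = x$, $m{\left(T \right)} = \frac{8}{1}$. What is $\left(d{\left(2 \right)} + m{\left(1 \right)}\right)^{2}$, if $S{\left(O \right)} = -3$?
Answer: $\frac{81}{4} \approx 20.25$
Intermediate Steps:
$m{\left(T \right)} = 8$ ($m{\left(T \right)} = 8 \cdot 1 = 8$)
$k{\left(D,x \right)} = - \frac{x}{2}$
$d{\left(n \right)} = - \frac{3}{2} + n^{2} - 3 n$ ($d{\left(n \right)} = \left(n^{2} - 3 n\right) - \frac{3}{2} = - \frac{3}{2} + n^{2} - 3 n$)
$\left(d{\left(2 \right)} + m{\left(1 \right)}\right)^{2} = \left(\left(- \frac{3}{2} + 2^{2} - 6\right) + 8\right)^{2} = \left(\left(- \frac{3}{2} + 4 - 6\right) + 8\right)^{2} = \left(- \frac{7}{2} + 8\right)^{2} = \left(\frac{9}{2}\right)^{2} = \frac{81}{4}$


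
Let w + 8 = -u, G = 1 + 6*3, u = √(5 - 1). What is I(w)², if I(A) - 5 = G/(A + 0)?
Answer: 961/100 ≈ 9.6100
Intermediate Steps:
u = 2 (u = √4 = 2)
G = 19 (G = 1 + 18 = 19)
w = -10 (w = -8 - 1*2 = -8 - 2 = -10)
I(A) = 5 + 19/A (I(A) = 5 + 19/(A + 0) = 5 + 19/A)
I(w)² = (5 + 19/(-10))² = (5 + 19*(-⅒))² = (5 - 19/10)² = (31/10)² = 961/100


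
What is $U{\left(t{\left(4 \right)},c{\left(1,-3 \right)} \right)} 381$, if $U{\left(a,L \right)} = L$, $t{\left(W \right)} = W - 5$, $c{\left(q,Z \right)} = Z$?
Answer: $-1143$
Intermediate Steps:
$t{\left(W \right)} = -5 + W$ ($t{\left(W \right)} = W - 5 = -5 + W$)
$U{\left(t{\left(4 \right)},c{\left(1,-3 \right)} \right)} 381 = \left(-3\right) 381 = -1143$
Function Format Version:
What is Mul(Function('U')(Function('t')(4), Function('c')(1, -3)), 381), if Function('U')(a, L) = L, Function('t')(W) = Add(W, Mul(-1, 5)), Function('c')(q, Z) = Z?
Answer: -1143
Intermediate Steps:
Function('t')(W) = Add(-5, W) (Function('t')(W) = Add(W, -5) = Add(-5, W))
Mul(Function('U')(Function('t')(4), Function('c')(1, -3)), 381) = Mul(-3, 381) = -1143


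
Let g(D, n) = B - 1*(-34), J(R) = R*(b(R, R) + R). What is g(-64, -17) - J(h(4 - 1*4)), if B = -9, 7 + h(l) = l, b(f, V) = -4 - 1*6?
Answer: -94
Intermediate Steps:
b(f, V) = -10 (b(f, V) = -4 - 6 = -10)
h(l) = -7 + l
J(R) = R*(-10 + R)
g(D, n) = 25 (g(D, n) = -9 - 1*(-34) = -9 + 34 = 25)
g(-64, -17) - J(h(4 - 1*4)) = 25 - (-7 + (4 - 1*4))*(-10 + (-7 + (4 - 1*4))) = 25 - (-7 + (4 - 4))*(-10 + (-7 + (4 - 4))) = 25 - (-7 + 0)*(-10 + (-7 + 0)) = 25 - (-7)*(-10 - 7) = 25 - (-7)*(-17) = 25 - 1*119 = 25 - 119 = -94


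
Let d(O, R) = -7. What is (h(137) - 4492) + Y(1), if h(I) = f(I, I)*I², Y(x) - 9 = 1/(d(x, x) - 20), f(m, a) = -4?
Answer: -2148094/27 ≈ -79559.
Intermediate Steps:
Y(x) = 242/27 (Y(x) = 9 + 1/(-7 - 20) = 9 + 1/(-27) = 9 - 1/27 = 242/27)
h(I) = -4*I²
(h(137) - 4492) + Y(1) = (-4*137² - 4492) + 242/27 = (-4*18769 - 4492) + 242/27 = (-75076 - 4492) + 242/27 = -79568 + 242/27 = -2148094/27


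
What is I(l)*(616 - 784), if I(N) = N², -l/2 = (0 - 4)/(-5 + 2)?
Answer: -3584/3 ≈ -1194.7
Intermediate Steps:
l = -8/3 (l = -2*(0 - 4)/(-5 + 2) = -(-8)/(-3) = -(-8)*(-1)/3 = -2*4/3 = -8/3 ≈ -2.6667)
I(l)*(616 - 784) = (-8/3)²*(616 - 784) = (64/9)*(-168) = -3584/3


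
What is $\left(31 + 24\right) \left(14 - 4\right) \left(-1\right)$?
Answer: $-550$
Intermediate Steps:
$\left(31 + 24\right) \left(14 - 4\right) \left(-1\right) = 55 \left(14 - 4\right) \left(-1\right) = 55 \cdot 10 \left(-1\right) = 550 \left(-1\right) = -550$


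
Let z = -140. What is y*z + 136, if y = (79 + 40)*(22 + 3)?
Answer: -416364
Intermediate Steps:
y = 2975 (y = 119*25 = 2975)
y*z + 136 = 2975*(-140) + 136 = -416500 + 136 = -416364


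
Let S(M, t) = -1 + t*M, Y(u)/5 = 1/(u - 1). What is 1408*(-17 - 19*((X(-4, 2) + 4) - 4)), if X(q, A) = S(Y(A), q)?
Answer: 537856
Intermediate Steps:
Y(u) = 5/(-1 + u) (Y(u) = 5/(u - 1) = 5/(-1 + u))
S(M, t) = -1 + M*t
X(q, A) = -1 + 5*q/(-1 + A) (X(q, A) = -1 + (5/(-1 + A))*q = -1 + 5*q/(-1 + A))
1408*(-17 - 19*((X(-4, 2) + 4) - 4)) = 1408*(-17 - 19*(((1 - 1*2 + 5*(-4))/(-1 + 2) + 4) - 4)) = 1408*(-17 - 19*(((1 - 2 - 20)/1 + 4) - 4)) = 1408*(-17 - 19*((1*(-21) + 4) - 4)) = 1408*(-17 - 19*((-21 + 4) - 4)) = 1408*(-17 - 19*(-17 - 4)) = 1408*(-17 - 19*(-21)) = 1408*(-17 + 399) = 1408*382 = 537856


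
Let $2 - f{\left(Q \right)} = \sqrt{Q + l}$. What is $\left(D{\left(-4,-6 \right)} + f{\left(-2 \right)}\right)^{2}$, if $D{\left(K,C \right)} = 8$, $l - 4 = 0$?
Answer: $\left(10 - \sqrt{2}\right)^{2} \approx 73.716$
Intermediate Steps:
$l = 4$ ($l = 4 + 0 = 4$)
$f{\left(Q \right)} = 2 - \sqrt{4 + Q}$ ($f{\left(Q \right)} = 2 - \sqrt{Q + 4} = 2 - \sqrt{4 + Q}$)
$\left(D{\left(-4,-6 \right)} + f{\left(-2 \right)}\right)^{2} = \left(8 + \left(2 - \sqrt{4 - 2}\right)\right)^{2} = \left(8 + \left(2 - \sqrt{2}\right)\right)^{2} = \left(10 - \sqrt{2}\right)^{2}$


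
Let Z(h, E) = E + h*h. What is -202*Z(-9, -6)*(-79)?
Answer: 1196850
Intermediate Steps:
Z(h, E) = E + h²
-202*Z(-9, -6)*(-79) = -202*(-6 + (-9)²)*(-79) = -202*(-6 + 81)*(-79) = -202*75*(-79) = -15150*(-79) = 1196850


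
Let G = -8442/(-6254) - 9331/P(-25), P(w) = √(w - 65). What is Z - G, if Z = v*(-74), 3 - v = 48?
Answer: 10408689/3127 - 9331*I*√10/30 ≈ 3328.6 - 983.57*I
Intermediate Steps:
v = -45 (v = 3 - 1*48 = 3 - 48 = -45)
P(w) = √(-65 + w)
G = 4221/3127 + 9331*I*√10/30 (G = -8442/(-6254) - 9331/√(-65 - 25) = -8442*(-1/6254) - 9331*(-I*√10/30) = 4221/3127 - 9331*(-I*√10/30) = 4221/3127 - (-9331)*I*√10/30 = 4221/3127 + 9331*I*√10/30 ≈ 1.3499 + 983.57*I)
Z = 3330 (Z = -45*(-74) = 3330)
Z - G = 3330 - (4221/3127 + 9331*I*√10/30) = 3330 + (-4221/3127 - 9331*I*√10/30) = 10408689/3127 - 9331*I*√10/30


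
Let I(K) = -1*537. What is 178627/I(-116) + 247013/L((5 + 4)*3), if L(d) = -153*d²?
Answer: -6685388560/19965123 ≈ -334.85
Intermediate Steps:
I(K) = -537
178627/I(-116) + 247013/L((5 + 4)*3) = 178627/(-537) + 247013/((-153*9*(5 + 4)²)) = 178627*(-1/537) + 247013/((-153*(9*3)²)) = -178627/537 + 247013/((-153*27²)) = -178627/537 + 247013/((-153*729)) = -178627/537 + 247013/(-111537) = -178627/537 + 247013*(-1/111537) = -178627/537 - 247013/111537 = -6685388560/19965123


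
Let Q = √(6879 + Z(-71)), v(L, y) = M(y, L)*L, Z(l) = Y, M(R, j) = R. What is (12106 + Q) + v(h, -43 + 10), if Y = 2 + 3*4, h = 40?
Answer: 10786 + √6893 ≈ 10869.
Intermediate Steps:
Y = 14 (Y = 2 + 12 = 14)
Z(l) = 14
v(L, y) = L*y (v(L, y) = y*L = L*y)
Q = √6893 (Q = √(6879 + 14) = √6893 ≈ 83.024)
(12106 + Q) + v(h, -43 + 10) = (12106 + √6893) + 40*(-43 + 10) = (12106 + √6893) + 40*(-33) = (12106 + √6893) - 1320 = 10786 + √6893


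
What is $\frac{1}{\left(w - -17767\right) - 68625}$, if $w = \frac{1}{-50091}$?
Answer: $- \frac{50091}{2547528079} \approx -1.9663 \cdot 10^{-5}$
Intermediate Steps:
$w = - \frac{1}{50091} \approx -1.9964 \cdot 10^{-5}$
$\frac{1}{\left(w - -17767\right) - 68625} = \frac{1}{\left(- \frac{1}{50091} - -17767\right) - 68625} = \frac{1}{\left(- \frac{1}{50091} + 17767\right) - 68625} = \frac{1}{\frac{889966796}{50091} - 68625} = \frac{1}{- \frac{2547528079}{50091}} = - \frac{50091}{2547528079}$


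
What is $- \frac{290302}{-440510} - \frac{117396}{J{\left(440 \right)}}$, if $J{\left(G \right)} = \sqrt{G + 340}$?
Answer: $\frac{145151}{220255} - \frac{19566 \sqrt{195}}{65} \approx -4202.8$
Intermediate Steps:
$J{\left(G \right)} = \sqrt{340 + G}$
$- \frac{290302}{-440510} - \frac{117396}{J{\left(440 \right)}} = - \frac{290302}{-440510} - \frac{117396}{\sqrt{340 + 440}} = \left(-290302\right) \left(- \frac{1}{440510}\right) - \frac{117396}{\sqrt{780}} = \frac{145151}{220255} - \frac{117396}{2 \sqrt{195}} = \frac{145151}{220255} - 117396 \frac{\sqrt{195}}{390} = \frac{145151}{220255} - \frac{19566 \sqrt{195}}{65}$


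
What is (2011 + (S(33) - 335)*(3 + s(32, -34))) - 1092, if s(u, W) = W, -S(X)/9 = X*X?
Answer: 315135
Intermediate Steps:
S(X) = -9*X² (S(X) = -9*X*X = -9*X²)
(2011 + (S(33) - 335)*(3 + s(32, -34))) - 1092 = (2011 + (-9*33² - 335)*(3 - 34)) - 1092 = (2011 + (-9*1089 - 335)*(-31)) - 1092 = (2011 + (-9801 - 335)*(-31)) - 1092 = (2011 - 10136*(-31)) - 1092 = (2011 + 314216) - 1092 = 316227 - 1092 = 315135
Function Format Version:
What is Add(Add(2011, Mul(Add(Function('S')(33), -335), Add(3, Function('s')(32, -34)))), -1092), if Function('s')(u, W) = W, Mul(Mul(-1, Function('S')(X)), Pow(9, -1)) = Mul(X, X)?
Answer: 315135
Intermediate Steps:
Function('S')(X) = Mul(-9, Pow(X, 2)) (Function('S')(X) = Mul(-9, Mul(X, X)) = Mul(-9, Pow(X, 2)))
Add(Add(2011, Mul(Add(Function('S')(33), -335), Add(3, Function('s')(32, -34)))), -1092) = Add(Add(2011, Mul(Add(Mul(-9, Pow(33, 2)), -335), Add(3, -34))), -1092) = Add(Add(2011, Mul(Add(Mul(-9, 1089), -335), -31)), -1092) = Add(Add(2011, Mul(Add(-9801, -335), -31)), -1092) = Add(Add(2011, Mul(-10136, -31)), -1092) = Add(Add(2011, 314216), -1092) = Add(316227, -1092) = 315135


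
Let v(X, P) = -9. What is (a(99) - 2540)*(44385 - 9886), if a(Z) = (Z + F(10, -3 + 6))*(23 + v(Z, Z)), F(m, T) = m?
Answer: -34981986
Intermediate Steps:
a(Z) = 140 + 14*Z (a(Z) = (Z + 10)*(23 - 9) = (10 + Z)*14 = 140 + 14*Z)
(a(99) - 2540)*(44385 - 9886) = ((140 + 14*99) - 2540)*(44385 - 9886) = ((140 + 1386) - 2540)*34499 = (1526 - 2540)*34499 = -1014*34499 = -34981986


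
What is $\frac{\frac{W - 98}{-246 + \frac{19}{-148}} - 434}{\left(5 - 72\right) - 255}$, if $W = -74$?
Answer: $\frac{7891931}{5864747} \approx 1.3457$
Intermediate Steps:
$\frac{\frac{W - 98}{-246 + \frac{19}{-148}} - 434}{\left(5 - 72\right) - 255} = \frac{\frac{-74 - 98}{-246 + \frac{19}{-148}} - 434}{\left(5 - 72\right) - 255} = \frac{- \frac{172}{-246 + 19 \left(- \frac{1}{148}\right)} - 434}{\left(5 - 72\right) - 255} = \frac{- \frac{172}{-246 - \frac{19}{148}} - 434}{-67 - 255} = \frac{- \frac{172}{- \frac{36427}{148}} - 434}{-322} = \left(\left(-172\right) \left(- \frac{148}{36427}\right) - 434\right) \left(- \frac{1}{322}\right) = \left(\frac{25456}{36427} - 434\right) \left(- \frac{1}{322}\right) = \left(- \frac{15783862}{36427}\right) \left(- \frac{1}{322}\right) = \frac{7891931}{5864747}$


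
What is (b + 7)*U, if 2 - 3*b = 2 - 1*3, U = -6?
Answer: -48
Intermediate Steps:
b = 1 (b = ⅔ - (2 - 1*3)/3 = ⅔ - (2 - 3)/3 = ⅔ - ⅓*(-1) = ⅔ + ⅓ = 1)
(b + 7)*U = (1 + 7)*(-6) = 8*(-6) = -48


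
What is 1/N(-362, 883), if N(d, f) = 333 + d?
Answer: -1/29 ≈ -0.034483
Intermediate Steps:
1/N(-362, 883) = 1/(333 - 362) = 1/(-29) = -1/29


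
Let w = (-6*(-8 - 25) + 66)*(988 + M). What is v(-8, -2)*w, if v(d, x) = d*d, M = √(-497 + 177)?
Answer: 16693248 + 135168*I*√5 ≈ 1.6693e+7 + 3.0225e+5*I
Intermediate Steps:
M = 8*I*√5 (M = √(-320) = 8*I*√5 ≈ 17.889*I)
w = 260832 + 2112*I*√5 (w = (-6*(-8 - 25) + 66)*(988 + 8*I*√5) = (-6*(-33) + 66)*(988 + 8*I*√5) = (198 + 66)*(988 + 8*I*√5) = 264*(988 + 8*I*√5) = 260832 + 2112*I*√5 ≈ 2.6083e+5 + 4722.6*I)
v(d, x) = d²
v(-8, -2)*w = (-8)²*(260832 + 2112*I*√5) = 64*(260832 + 2112*I*√5) = 16693248 + 135168*I*√5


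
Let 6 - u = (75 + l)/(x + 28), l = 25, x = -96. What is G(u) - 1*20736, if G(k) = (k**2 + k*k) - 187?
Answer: -6014489/289 ≈ -20811.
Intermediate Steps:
u = 127/17 (u = 6 - (75 + 25)/(-96 + 28) = 6 - 100/(-68) = 6 - 100*(-1)/68 = 6 - 1*(-25/17) = 6 + 25/17 = 127/17 ≈ 7.4706)
G(k) = -187 + 2*k**2 (G(k) = (k**2 + k**2) - 187 = 2*k**2 - 187 = -187 + 2*k**2)
G(u) - 1*20736 = (-187 + 2*(127/17)**2) - 1*20736 = (-187 + 2*(16129/289)) - 20736 = (-187 + 32258/289) - 20736 = -21785/289 - 20736 = -6014489/289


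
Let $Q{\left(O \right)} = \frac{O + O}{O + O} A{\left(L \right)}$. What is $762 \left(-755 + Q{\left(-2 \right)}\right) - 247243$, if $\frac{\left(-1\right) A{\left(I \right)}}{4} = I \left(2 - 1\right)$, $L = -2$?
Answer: $-816457$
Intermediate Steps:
$A{\left(I \right)} = - 4 I$ ($A{\left(I \right)} = - 4 I \left(2 - 1\right) = - 4 I 1 = - 4 I$)
$Q{\left(O \right)} = 8$ ($Q{\left(O \right)} = \frac{O + O}{O + O} \left(\left(-4\right) \left(-2\right)\right) = \frac{2 O}{2 O} 8 = 2 O \frac{1}{2 O} 8 = 1 \cdot 8 = 8$)
$762 \left(-755 + Q{\left(-2 \right)}\right) - 247243 = 762 \left(-755 + 8\right) - 247243 = 762 \left(-747\right) - 247243 = -569214 - 247243 = -816457$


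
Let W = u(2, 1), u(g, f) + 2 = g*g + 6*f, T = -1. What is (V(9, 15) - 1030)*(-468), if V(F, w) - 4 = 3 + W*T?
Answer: 482508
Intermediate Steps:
u(g, f) = -2 + g² + 6*f (u(g, f) = -2 + (g*g + 6*f) = -2 + (g² + 6*f) = -2 + g² + 6*f)
W = 8 (W = -2 + 2² + 6*1 = -2 + 4 + 6 = 8)
V(F, w) = -1 (V(F, w) = 4 + (3 + 8*(-1)) = 4 + (3 - 8) = 4 - 5 = -1)
(V(9, 15) - 1030)*(-468) = (-1 - 1030)*(-468) = -1031*(-468) = 482508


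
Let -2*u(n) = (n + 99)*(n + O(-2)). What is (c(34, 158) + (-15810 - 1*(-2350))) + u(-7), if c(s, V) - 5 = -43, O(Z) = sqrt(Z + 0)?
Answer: -13176 - 46*I*sqrt(2) ≈ -13176.0 - 65.054*I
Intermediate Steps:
O(Z) = sqrt(Z)
c(s, V) = -38 (c(s, V) = 5 - 43 = -38)
u(n) = -(99 + n)*(n + I*sqrt(2))/2 (u(n) = -(n + 99)*(n + sqrt(-2))/2 = -(99 + n)*(n + I*sqrt(2))/2)
(c(34, 158) + (-15810 - 1*(-2350))) + u(-7) = (-38 + (-15810 - 1*(-2350))) + (-99/2*(-7) - 1/2*(-7)**2 - 99*I*sqrt(2)/2 - 1/2*I*(-7)*sqrt(2)) = (-38 + (-15810 + 2350)) + (693/2 - 1/2*49 - 99*I*sqrt(2)/2 + 7*I*sqrt(2)/2) = (-38 - 13460) + (693/2 - 49/2 - 99*I*sqrt(2)/2 + 7*I*sqrt(2)/2) = -13498 + (322 - 46*I*sqrt(2)) = -13176 - 46*I*sqrt(2)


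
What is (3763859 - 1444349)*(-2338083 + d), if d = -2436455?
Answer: -11074588636380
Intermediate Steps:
(3763859 - 1444349)*(-2338083 + d) = (3763859 - 1444349)*(-2338083 - 2436455) = 2319510*(-4774538) = -11074588636380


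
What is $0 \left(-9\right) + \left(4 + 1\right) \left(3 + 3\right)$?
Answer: $30$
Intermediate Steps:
$0 \left(-9\right) + \left(4 + 1\right) \left(3 + 3\right) = 0 + 5 \cdot 6 = 0 + 30 = 30$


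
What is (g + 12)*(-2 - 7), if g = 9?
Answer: -189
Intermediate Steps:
(g + 12)*(-2 - 7) = (9 + 12)*(-2 - 7) = 21*(-9) = -189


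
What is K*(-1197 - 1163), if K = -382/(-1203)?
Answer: -901520/1203 ≈ -749.39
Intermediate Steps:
K = 382/1203 (K = -382*(-1/1203) = 382/1203 ≈ 0.31754)
K*(-1197 - 1163) = 382*(-1197 - 1163)/1203 = (382/1203)*(-2360) = -901520/1203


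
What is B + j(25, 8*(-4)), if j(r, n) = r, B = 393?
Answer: 418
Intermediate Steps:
B + j(25, 8*(-4)) = 393 + 25 = 418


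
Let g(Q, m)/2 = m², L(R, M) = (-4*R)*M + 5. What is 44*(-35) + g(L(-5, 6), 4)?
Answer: -1508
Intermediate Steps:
L(R, M) = 5 - 4*M*R (L(R, M) = -4*M*R + 5 = 5 - 4*M*R)
g(Q, m) = 2*m²
44*(-35) + g(L(-5, 6), 4) = 44*(-35) + 2*4² = -1540 + 2*16 = -1540 + 32 = -1508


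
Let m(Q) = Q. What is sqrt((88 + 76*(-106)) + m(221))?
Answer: I*sqrt(7747) ≈ 88.017*I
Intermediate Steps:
sqrt((88 + 76*(-106)) + m(221)) = sqrt((88 + 76*(-106)) + 221) = sqrt((88 - 8056) + 221) = sqrt(-7968 + 221) = sqrt(-7747) = I*sqrt(7747)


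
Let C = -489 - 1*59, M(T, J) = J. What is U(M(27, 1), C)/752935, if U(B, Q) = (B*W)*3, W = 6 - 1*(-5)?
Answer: 33/752935 ≈ 4.3829e-5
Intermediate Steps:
W = 11 (W = 6 + 5 = 11)
C = -548 (C = -489 - 59 = -548)
U(B, Q) = 33*B (U(B, Q) = (B*11)*3 = (11*B)*3 = 33*B)
U(M(27, 1), C)/752935 = (33*1)/752935 = 33*(1/752935) = 33/752935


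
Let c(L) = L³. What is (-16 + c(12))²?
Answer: 2930944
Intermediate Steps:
(-16 + c(12))² = (-16 + 12³)² = (-16 + 1728)² = 1712² = 2930944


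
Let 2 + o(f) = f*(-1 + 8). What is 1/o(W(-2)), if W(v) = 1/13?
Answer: -13/19 ≈ -0.68421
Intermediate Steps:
W(v) = 1/13
o(f) = -2 + 7*f (o(f) = -2 + f*(-1 + 8) = -2 + f*7 = -2 + 7*f)
1/o(W(-2)) = 1/(-2 + 7*(1/13)) = 1/(-2 + 7/13) = 1/(-19/13) = -13/19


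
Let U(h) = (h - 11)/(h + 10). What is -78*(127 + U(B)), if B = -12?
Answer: -10803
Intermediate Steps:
U(h) = (-11 + h)/(10 + h)
-78*(127 + U(B)) = -78*(127 + (-11 - 12)/(10 - 12)) = -78*(127 - 23/(-2)) = -78*(127 - 1/2*(-23)) = -78*(127 + 23/2) = -78*277/2 = -10803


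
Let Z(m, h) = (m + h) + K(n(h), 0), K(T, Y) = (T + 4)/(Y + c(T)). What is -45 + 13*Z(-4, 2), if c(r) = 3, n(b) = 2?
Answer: -45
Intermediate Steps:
K(T, Y) = (4 + T)/(3 + Y) (K(T, Y) = (T + 4)/(Y + 3) = (4 + T)/(3 + Y))
Z(m, h) = 2 + h + m (Z(m, h) = (m + h) + (4 + 2)/(3 + 0) = (h + m) + 6/3 = (h + m) + (⅓)*6 = (h + m) + 2 = 2 + h + m)
-45 + 13*Z(-4, 2) = -45 + 13*(2 + 2 - 4) = -45 + 13*0 = -45 + 0 = -45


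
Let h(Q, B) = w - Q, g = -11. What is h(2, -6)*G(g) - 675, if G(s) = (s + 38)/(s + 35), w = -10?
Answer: -1377/2 ≈ -688.50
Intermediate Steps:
G(s) = (38 + s)/(35 + s)
h(Q, B) = -10 - Q
h(2, -6)*G(g) - 675 = (-10 - 1*2)*((38 - 11)/(35 - 11)) - 675 = (-10 - 2)*(27/24) - 675 = -27/2 - 675 = -1377/2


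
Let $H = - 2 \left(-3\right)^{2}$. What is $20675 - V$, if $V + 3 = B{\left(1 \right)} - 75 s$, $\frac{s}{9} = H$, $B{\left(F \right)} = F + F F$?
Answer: $8526$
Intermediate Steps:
$B{\left(F \right)} = F + F^{2}$
$H = -18$ ($H = \left(-2\right) 9 = -18$)
$s = -162$ ($s = 9 \left(-18\right) = -162$)
$V = 12149$ ($V = -3 + \left(1 \left(1 + 1\right) - -12150\right) = -3 + \left(1 \cdot 2 + 12150\right) = -3 + \left(2 + 12150\right) = -3 + 12152 = 12149$)
$20675 - V = 20675 - 12149 = 8526$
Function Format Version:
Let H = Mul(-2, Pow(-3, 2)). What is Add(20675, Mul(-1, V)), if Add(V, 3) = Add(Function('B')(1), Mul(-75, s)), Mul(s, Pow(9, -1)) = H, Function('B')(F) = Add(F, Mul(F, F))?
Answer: 8526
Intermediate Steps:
Function('B')(F) = Add(F, Pow(F, 2))
H = -18 (H = Mul(-2, 9) = -18)
s = -162 (s = Mul(9, -18) = -162)
V = 12149 (V = Add(-3, Add(Mul(1, Add(1, 1)), Mul(-75, -162))) = Add(-3, Add(Mul(1, 2), 12150)) = Add(-3, Add(2, 12150)) = Add(-3, 12152) = 12149)
Add(20675, Mul(-1, V)) = Add(20675, Mul(-1, 12149)) = Add(20675, -12149) = 8526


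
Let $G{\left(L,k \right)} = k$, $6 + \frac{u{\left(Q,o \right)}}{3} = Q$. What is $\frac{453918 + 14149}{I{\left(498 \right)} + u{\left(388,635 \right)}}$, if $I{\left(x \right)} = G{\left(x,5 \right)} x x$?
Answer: $\frac{468067}{1241166} \approx 0.37712$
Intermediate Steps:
$u{\left(Q,o \right)} = -18 + 3 Q$
$I{\left(x \right)} = 5 x^{2}$ ($I{\left(x \right)} = 5 x x = 5 x^{2}$)
$\frac{453918 + 14149}{I{\left(498 \right)} + u{\left(388,635 \right)}} = \frac{453918 + 14149}{5 \cdot 498^{2} + \left(-18 + 3 \cdot 388\right)} = \frac{468067}{5 \cdot 248004 + \left(-18 + 1164\right)} = \frac{468067}{1240020 + 1146} = \frac{468067}{1241166}$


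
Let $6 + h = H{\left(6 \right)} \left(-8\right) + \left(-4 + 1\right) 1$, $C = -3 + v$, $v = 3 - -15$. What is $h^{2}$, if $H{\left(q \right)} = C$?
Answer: $16641$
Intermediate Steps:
$v = 18$ ($v = 3 + 15 = 18$)
$C = 15$ ($C = -3 + 18 = 15$)
$H{\left(q \right)} = 15$
$h = -129$ ($h = -6 + \left(15 \left(-8\right) + \left(-4 + 1\right) 1\right) = -6 - 123 = -129$)
$h^{2} = \left(-129\right)^{2} = 16641$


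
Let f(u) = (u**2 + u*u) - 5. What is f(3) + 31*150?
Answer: 4663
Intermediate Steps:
f(u) = -5 + 2*u**2 (f(u) = (u**2 + u**2) - 5 = 2*u**2 - 5 = -5 + 2*u**2)
f(3) + 31*150 = (-5 + 2*3**2) + 31*150 = (-5 + 2*9) + 4650 = (-5 + 18) + 4650 = 13 + 4650 = 4663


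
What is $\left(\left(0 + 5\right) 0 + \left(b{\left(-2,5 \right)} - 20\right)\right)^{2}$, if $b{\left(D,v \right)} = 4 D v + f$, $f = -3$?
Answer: $3969$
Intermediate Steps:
$b{\left(D,v \right)} = -3 + 4 D v$ ($b{\left(D,v \right)} = 4 D v - 3 = -3 + 4 D v$)
$\left(\left(0 + 5\right) 0 + \left(b{\left(-2,5 \right)} - 20\right)\right)^{2} = \left(\left(0 + 5\right) 0 + \left(\left(-3 + 4 \left(-2\right) 5\right) - 20\right)\right)^{2} = \left(5 \cdot 0 - 63\right)^{2} = \left(0 - 63\right)^{2} = \left(-63\right)^{2} = 3969$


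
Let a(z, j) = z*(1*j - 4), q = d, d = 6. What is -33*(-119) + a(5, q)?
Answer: 3937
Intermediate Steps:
q = 6
a(z, j) = z*(-4 + j) (a(z, j) = z*(j - 4) = z*(-4 + j))
-33*(-119) + a(5, q) = -33*(-119) + 5*(-4 + 6) = 3927 + 5*2 = 3927 + 10 = 3937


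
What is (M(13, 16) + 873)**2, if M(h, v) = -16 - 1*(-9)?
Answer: 749956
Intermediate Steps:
M(h, v) = -7 (M(h, v) = -16 + 9 = -7)
(M(13, 16) + 873)**2 = (-7 + 873)**2 = 866**2 = 749956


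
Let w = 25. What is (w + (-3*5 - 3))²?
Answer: 49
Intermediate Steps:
(w + (-3*5 - 3))² = (25 + (-3*5 - 3))² = (25 + (-15 - 3))² = (25 - 18)² = 7² = 49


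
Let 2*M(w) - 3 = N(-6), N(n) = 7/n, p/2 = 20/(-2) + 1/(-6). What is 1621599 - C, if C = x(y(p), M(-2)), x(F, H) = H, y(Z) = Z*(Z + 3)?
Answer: 19459177/12 ≈ 1.6216e+6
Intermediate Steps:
p = -61/3 (p = 2*(20/(-2) + 1/(-6)) = 2*(20*(-½) + 1*(-⅙)) = 2*(-10 - ⅙) = 2*(-61/6) = -61/3 ≈ -20.333)
y(Z) = Z*(3 + Z)
M(w) = 11/12 (M(w) = 3/2 + (7/(-6))/2 = 3/2 + (7*(-⅙))/2 = 3/2 + (½)*(-7/6) = 3/2 - 7/12 = 11/12)
C = 11/12 ≈ 0.91667
1621599 - C = 1621599 - 1*11/12 = 1621599 - 11/12 = 19459177/12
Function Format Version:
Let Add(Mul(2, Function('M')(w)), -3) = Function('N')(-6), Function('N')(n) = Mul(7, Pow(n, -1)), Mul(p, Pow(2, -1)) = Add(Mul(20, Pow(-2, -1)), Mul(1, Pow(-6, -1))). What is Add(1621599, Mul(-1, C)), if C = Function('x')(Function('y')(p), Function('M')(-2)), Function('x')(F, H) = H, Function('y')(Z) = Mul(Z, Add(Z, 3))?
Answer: Rational(19459177, 12) ≈ 1.6216e+6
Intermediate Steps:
p = Rational(-61, 3) (p = Mul(2, Add(Mul(20, Pow(-2, -1)), Mul(1, Pow(-6, -1)))) = Mul(2, Add(Mul(20, Rational(-1, 2)), Mul(1, Rational(-1, 6)))) = Mul(2, Add(-10, Rational(-1, 6))) = Mul(2, Rational(-61, 6)) = Rational(-61, 3) ≈ -20.333)
Function('y')(Z) = Mul(Z, Add(3, Z))
Function('M')(w) = Rational(11, 12) (Function('M')(w) = Add(Rational(3, 2), Mul(Rational(1, 2), Mul(7, Pow(-6, -1)))) = Add(Rational(3, 2), Mul(Rational(1, 2), Mul(7, Rational(-1, 6)))) = Add(Rational(3, 2), Mul(Rational(1, 2), Rational(-7, 6))) = Add(Rational(3, 2), Rational(-7, 12)) = Rational(11, 12))
C = Rational(11, 12) ≈ 0.91667
Add(1621599, Mul(-1, C)) = Add(1621599, Mul(-1, Rational(11, 12))) = Add(1621599, Rational(-11, 12)) = Rational(19459177, 12)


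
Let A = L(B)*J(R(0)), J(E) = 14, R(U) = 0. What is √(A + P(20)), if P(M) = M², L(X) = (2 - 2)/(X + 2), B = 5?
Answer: 20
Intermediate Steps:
L(X) = 0 (L(X) = 0/(2 + X) = 0)
A = 0 (A = 0*14 = 0)
√(A + P(20)) = √(0 + 20²) = √(0 + 400) = √400 = 20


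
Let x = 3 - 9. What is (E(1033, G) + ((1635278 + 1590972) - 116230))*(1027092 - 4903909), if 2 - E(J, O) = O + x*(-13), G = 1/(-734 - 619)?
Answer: -16312693142316361/1353 ≈ -1.2057e+13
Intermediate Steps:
x = -6
G = -1/1353 (G = 1/(-1353) = -1/1353 ≈ -0.00073910)
E(J, O) = -76 - O (E(J, O) = 2 - (O - 6*(-13)) = 2 - (O + 78) = 2 - (78 + O) = 2 + (-78 - O) = -76 - O)
(E(1033, G) + ((1635278 + 1590972) - 116230))*(1027092 - 4903909) = ((-76 - 1*(-1/1353)) + ((1635278 + 1590972) - 116230))*(1027092 - 4903909) = ((-76 + 1/1353) + (3226250 - 116230))*(-3876817) = (-102827/1353 + 3110020)*(-3876817) = (4207754233/1353)*(-3876817) = -16312693142316361/1353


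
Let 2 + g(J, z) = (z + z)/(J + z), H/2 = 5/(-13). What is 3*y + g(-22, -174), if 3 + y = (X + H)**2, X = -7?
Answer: 1423159/8281 ≈ 171.86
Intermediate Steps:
H = -10/13 (H = 2*(5/(-13)) = 2*(5*(-1/13)) = 2*(-5/13) = -10/13 ≈ -0.76923)
g(J, z) = -2 + 2*z/(J + z) (g(J, z) = -2 + (z + z)/(J + z) = -2 + (2*z)/(J + z) = -2 + 2*z/(J + z))
y = 9694/169 (y = -3 + (-7 - 10/13)**2 = -3 + (-101/13)**2 = -3 + 10201/169 = 9694/169 ≈ 57.361)
3*y + g(-22, -174) = 3*(9694/169) - 2*(-22)/(-22 - 174) = 29082/169 - 2*(-22)/(-196) = 29082/169 - 2*(-22)*(-1/196) = 29082/169 - 11/49 = 1423159/8281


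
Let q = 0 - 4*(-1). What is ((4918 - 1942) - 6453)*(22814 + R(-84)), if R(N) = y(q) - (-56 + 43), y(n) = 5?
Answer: -79386864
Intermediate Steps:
q = 4 (q = 0 + 4 = 4)
R(N) = 18 (R(N) = 5 - (-56 + 43) = 5 - 1*(-13) = 5 + 13 = 18)
((4918 - 1942) - 6453)*(22814 + R(-84)) = ((4918 - 1942) - 6453)*(22814 + 18) = (2976 - 6453)*22832 = -3477*22832 = -79386864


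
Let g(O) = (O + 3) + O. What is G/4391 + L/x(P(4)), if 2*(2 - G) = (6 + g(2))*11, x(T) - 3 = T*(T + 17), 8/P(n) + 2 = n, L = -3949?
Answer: -34692211/764034 ≈ -45.407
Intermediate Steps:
g(O) = 3 + 2*O (g(O) = (3 + O) + O = 3 + 2*O)
P(n) = 8/(-2 + n)
x(T) = 3 + T*(17 + T) (x(T) = 3 + T*(T + 17) = 3 + T*(17 + T))
G = -139/2 (G = 2 - (6 + (3 + 2*2))*11/2 = 2 - (6 + (3 + 4))*11/2 = 2 - (6 + 7)*11/2 = 2 - 13*11/2 = 2 - 1/2*143 = 2 - 143/2 = -139/2 ≈ -69.500)
G/4391 + L/x(P(4)) = -139/2/4391 - 3949/(3 + (8/(-2 + 4))**2 + 17*(8/(-2 + 4))) = -139/2*1/4391 - 3949/(3 + (8/2)**2 + 17*(8/2)) = -139/8782 - 3949/(3 + (8*(1/2))**2 + 17*(8*(1/2))) = -139/8782 - 3949/(3 + 4**2 + 17*4) = -139/8782 - 3949/(3 + 16 + 68) = -139/8782 - 3949/87 = -34692211/764034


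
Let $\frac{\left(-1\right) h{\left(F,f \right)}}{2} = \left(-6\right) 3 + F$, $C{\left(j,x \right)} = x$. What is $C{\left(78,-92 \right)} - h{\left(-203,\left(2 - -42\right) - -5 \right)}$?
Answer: $-534$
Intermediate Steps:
$h{\left(F,f \right)} = 36 - 2 F$ ($h{\left(F,f \right)} = - 2 \left(\left(-6\right) 3 + F\right) = - 2 \left(-18 + F\right) = 36 - 2 F$)
$C{\left(78,-92 \right)} - h{\left(-203,\left(2 - -42\right) - -5 \right)} = -92 - \left(36 - -406\right) = -92 - \left(36 + 406\right) = -92 - 442 = -534$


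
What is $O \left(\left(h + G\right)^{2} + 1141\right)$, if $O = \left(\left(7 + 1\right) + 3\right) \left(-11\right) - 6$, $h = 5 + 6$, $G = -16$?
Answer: $-148082$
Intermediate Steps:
$h = 11$
$O = -127$ ($O = \left(8 + 3\right) \left(-11\right) - 6 = 11 \left(-11\right) - 6 = -121 - 6 = -127$)
$O \left(\left(h + G\right)^{2} + 1141\right) = - 127 \left(\left(11 - 16\right)^{2} + 1141\right) = - 127 \left(\left(-5\right)^{2} + 1141\right) = - 127 \left(25 + 1141\right) = \left(-127\right) 1166 = -148082$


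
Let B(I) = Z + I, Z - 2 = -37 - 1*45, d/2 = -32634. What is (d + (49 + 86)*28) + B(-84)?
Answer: -61652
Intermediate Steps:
d = -65268 (d = 2*(-32634) = -65268)
Z = -80 (Z = 2 + (-37 - 1*45) = 2 + (-37 - 45) = 2 - 82 = -80)
B(I) = -80 + I
(d + (49 + 86)*28) + B(-84) = (-65268 + (49 + 86)*28) + (-80 - 84) = (-65268 + 135*28) - 164 = (-65268 + 3780) - 164 = -61488 - 164 = -61652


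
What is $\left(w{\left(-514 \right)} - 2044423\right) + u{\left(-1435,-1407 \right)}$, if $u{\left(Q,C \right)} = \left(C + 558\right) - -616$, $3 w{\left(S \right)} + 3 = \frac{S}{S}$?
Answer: $- \frac{6133970}{3} \approx -2.0447 \cdot 10^{6}$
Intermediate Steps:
$w{\left(S \right)} = - \frac{2}{3}$ ($w{\left(S \right)} = -1 + \frac{S \frac{1}{S}}{3} = -1 + \frac{1}{3} \cdot 1 = -1 + \frac{1}{3} = - \frac{2}{3}$)
$u{\left(Q,C \right)} = 1174 + C$ ($u{\left(Q,C \right)} = \left(558 + C\right) + 616 = 1174 + C$)
$\left(w{\left(-514 \right)} - 2044423\right) + u{\left(-1435,-1407 \right)} = \left(- \frac{2}{3} - 2044423\right) + \left(1174 - 1407\right) = - \frac{6133271}{3} - 233 = - \frac{6133970}{3}$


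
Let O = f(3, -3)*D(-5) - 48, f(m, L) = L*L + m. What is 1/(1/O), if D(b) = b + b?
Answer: -168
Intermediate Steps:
D(b) = 2*b
f(m, L) = m + L**2 (f(m, L) = L**2 + m = m + L**2)
O = -168 (O = (3 + (-3)**2)*(2*(-5)) - 48 = (3 + 9)*(-10) - 48 = 12*(-10) - 48 = -120 - 48 = -168)
1/(1/O) = 1/(1/(-168)) = 1/(-1/168) = -168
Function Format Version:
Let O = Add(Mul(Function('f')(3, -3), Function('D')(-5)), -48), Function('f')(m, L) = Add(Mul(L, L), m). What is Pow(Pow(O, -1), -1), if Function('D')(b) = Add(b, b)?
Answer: -168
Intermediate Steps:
Function('D')(b) = Mul(2, b)
Function('f')(m, L) = Add(m, Pow(L, 2)) (Function('f')(m, L) = Add(Pow(L, 2), m) = Add(m, Pow(L, 2)))
O = -168 (O = Add(Mul(Add(3, Pow(-3, 2)), Mul(2, -5)), -48) = Add(Mul(Add(3, 9), -10), -48) = Add(Mul(12, -10), -48) = Add(-120, -48) = -168)
Pow(Pow(O, -1), -1) = Pow(Pow(-168, -1), -1) = Pow(Rational(-1, 168), -1) = -168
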